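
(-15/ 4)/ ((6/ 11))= -55/8 = -6.88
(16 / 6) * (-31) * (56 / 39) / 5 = -13888/585 = -23.74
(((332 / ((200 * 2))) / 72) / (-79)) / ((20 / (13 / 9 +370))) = -277469/102384000 = 0.00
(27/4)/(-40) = -27/160 = -0.17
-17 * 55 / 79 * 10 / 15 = -1870/237 = -7.89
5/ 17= 0.29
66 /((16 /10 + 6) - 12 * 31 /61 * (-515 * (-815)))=-10065/390343091 = 0.00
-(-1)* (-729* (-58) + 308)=42590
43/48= 0.90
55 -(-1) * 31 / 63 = 3496/63 = 55.49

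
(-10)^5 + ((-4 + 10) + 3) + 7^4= -97590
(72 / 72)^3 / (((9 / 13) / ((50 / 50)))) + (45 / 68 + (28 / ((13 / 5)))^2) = 12213041/103428 = 118.08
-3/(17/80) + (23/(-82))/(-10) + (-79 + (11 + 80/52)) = -14597477/181220 = -80.55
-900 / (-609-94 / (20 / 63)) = 3000/3017 = 0.99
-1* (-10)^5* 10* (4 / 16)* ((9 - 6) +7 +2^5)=10500000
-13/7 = -1.86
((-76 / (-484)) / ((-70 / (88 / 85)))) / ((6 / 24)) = -304/32725 = -0.01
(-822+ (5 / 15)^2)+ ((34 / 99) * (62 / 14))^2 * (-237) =-219332803/160083 = -1370.12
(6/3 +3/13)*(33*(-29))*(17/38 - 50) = 52258899/494 = 105787.24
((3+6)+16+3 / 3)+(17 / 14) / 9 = 26.13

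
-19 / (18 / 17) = -17.94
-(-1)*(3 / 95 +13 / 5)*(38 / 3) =100/3 = 33.33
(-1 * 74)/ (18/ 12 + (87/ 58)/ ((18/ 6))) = -37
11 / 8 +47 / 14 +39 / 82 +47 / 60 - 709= -24211627/34440 = -703.01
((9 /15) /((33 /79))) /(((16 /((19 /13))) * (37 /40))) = 0.14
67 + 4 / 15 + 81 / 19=20386/285 = 71.53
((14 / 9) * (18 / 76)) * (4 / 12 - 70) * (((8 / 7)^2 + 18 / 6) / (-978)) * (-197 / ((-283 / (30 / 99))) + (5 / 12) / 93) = 22559065/926639352 = 0.02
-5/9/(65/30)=-0.26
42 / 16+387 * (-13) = -40227/8 = -5028.38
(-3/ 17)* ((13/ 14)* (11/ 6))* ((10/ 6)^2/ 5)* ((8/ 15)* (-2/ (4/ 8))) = 1144/3213 = 0.36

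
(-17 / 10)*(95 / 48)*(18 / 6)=-323/32 = -10.09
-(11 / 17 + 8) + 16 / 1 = 125/17 = 7.35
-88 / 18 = -44/9 = -4.89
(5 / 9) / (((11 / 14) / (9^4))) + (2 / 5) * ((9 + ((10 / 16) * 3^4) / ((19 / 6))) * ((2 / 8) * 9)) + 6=39020961/8360 = 4667.58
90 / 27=10/3 = 3.33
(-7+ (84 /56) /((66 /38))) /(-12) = 45/88 = 0.51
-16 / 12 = -4/3 = -1.33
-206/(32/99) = -10197/16 = -637.31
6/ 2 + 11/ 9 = 38/9 = 4.22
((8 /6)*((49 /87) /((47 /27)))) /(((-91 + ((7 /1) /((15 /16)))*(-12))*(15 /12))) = -112/58609 = 0.00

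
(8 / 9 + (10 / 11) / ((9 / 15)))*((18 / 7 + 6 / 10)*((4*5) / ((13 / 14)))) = 70448/429 = 164.21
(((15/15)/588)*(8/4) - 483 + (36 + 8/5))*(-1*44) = 14404126/735 = 19597.45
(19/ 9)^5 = 2476099/59049 = 41.93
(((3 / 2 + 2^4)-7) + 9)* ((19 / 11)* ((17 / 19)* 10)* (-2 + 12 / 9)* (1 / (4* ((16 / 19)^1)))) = -20995/352 = -59.64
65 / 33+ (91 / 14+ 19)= 1813/66 = 27.47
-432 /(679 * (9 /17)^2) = -4624/2037 = -2.27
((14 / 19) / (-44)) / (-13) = 7/5434 = 0.00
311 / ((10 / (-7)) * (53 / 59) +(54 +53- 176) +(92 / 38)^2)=-4.83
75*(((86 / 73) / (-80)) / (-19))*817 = 27735/584 = 47.49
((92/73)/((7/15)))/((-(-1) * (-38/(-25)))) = 17250/9709 = 1.78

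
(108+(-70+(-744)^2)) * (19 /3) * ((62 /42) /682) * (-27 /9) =-22766.03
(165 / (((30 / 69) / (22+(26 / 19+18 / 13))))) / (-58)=-2320263/14326 = -161.96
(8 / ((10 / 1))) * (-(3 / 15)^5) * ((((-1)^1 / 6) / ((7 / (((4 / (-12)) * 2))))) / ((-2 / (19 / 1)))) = 38/984375 = 0.00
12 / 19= 0.63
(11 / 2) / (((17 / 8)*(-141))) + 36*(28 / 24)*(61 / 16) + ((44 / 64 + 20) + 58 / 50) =174457633/958800 = 181.95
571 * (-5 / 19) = -2855/19 = -150.26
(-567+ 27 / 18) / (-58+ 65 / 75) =16965/1714 = 9.90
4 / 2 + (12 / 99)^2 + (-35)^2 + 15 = 1352554/1089 = 1242.01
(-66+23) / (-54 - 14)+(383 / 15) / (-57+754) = 27977/41820 = 0.67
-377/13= -29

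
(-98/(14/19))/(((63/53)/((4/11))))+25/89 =-356017/8811 = -40.41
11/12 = 0.92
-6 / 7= -0.86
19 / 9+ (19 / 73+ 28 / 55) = 104086/36135 = 2.88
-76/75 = -1.01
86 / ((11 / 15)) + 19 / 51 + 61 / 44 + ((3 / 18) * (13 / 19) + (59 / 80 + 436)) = 474012701/852720 = 555.88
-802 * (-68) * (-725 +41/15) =-590843024/15 = -39389534.93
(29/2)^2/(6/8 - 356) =-29/49 = -0.59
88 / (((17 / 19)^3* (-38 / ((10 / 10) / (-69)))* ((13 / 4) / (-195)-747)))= -16720/266564641 = 0.00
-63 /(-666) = 7/74 = 0.09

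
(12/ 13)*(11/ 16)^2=363/832 = 0.44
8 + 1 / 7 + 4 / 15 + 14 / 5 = 1177/105 = 11.21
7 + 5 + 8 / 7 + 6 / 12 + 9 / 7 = 209/14 = 14.93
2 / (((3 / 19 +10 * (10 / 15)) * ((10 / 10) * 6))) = 19/389 = 0.05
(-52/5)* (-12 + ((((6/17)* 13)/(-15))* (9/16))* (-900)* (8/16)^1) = -57837/85 = -680.44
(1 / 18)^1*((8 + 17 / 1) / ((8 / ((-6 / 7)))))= -25/168 = -0.15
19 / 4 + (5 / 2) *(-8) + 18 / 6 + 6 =-25/4 = -6.25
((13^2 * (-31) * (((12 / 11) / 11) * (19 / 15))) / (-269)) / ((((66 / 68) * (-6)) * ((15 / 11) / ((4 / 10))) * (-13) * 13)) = 80104/109852875 = 0.00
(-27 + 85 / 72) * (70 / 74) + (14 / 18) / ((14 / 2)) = -64769/2664 = -24.31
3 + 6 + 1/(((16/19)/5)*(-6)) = 769/96 = 8.01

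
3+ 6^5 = 7779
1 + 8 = 9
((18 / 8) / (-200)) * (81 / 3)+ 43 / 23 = 28811/18400 = 1.57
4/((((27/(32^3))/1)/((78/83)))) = 3407872/747 = 4562.08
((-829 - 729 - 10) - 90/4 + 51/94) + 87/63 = -1567925/987 = -1588.58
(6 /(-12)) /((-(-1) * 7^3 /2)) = -1/343 = 0.00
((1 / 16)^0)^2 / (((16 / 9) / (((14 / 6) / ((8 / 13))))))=273/128 = 2.13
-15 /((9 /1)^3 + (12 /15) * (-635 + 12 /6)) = -25/371 = -0.07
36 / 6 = 6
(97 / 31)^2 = 9409/961 = 9.79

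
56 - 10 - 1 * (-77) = 123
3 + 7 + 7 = 17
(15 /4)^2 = 225/16 = 14.06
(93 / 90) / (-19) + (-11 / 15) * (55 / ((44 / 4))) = -707/190 = -3.72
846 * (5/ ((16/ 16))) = 4230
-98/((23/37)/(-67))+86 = 244920/23 = 10648.70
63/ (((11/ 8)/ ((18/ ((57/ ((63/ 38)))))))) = 95256/3971 = 23.99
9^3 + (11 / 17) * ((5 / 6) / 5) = 74369/102 = 729.11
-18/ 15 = -6/5 = -1.20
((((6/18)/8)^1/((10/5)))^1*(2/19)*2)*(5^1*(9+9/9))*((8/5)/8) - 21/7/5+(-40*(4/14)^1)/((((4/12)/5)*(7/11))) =-7539533/27930 = -269.94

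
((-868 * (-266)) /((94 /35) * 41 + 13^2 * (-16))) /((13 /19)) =-76770260/590109 = -130.10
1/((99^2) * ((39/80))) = 80/382239 = 0.00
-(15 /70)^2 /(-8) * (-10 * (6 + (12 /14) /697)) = -82350/239071 = -0.34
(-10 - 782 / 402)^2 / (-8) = -5764801/323208 = -17.84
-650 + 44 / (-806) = -261972/403 = -650.05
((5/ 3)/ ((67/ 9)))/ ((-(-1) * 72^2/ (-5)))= -25/115776 = 0.00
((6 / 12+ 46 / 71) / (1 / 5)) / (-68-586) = -815/92868 = -0.01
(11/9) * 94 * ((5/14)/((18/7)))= 2585/162 = 15.96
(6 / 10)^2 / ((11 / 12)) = 108/275 = 0.39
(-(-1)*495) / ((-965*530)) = -99/102290 = 0.00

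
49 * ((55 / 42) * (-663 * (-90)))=3828825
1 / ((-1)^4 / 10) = 10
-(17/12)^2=-289/144 = -2.01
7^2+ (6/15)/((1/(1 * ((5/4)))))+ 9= 117/2 = 58.50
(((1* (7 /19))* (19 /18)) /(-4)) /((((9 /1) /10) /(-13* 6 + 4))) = 1295/162 = 7.99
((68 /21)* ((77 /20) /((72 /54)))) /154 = 0.06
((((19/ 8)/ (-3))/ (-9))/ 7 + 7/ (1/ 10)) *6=105859/252 = 420.08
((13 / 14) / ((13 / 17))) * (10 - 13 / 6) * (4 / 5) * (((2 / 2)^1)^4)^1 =799/105 = 7.61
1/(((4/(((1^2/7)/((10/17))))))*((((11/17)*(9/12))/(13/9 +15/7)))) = 32657/72765 = 0.45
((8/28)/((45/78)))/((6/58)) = 1508/315 = 4.79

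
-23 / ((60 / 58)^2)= -19343/900 = -21.49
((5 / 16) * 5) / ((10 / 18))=45/16 = 2.81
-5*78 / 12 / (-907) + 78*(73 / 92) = 1291862/20861 = 61.93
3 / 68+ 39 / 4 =333/34 = 9.79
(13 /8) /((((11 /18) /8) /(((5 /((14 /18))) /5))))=2106/77 = 27.35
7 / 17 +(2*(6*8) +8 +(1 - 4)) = 1724/17 = 101.41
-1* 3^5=-243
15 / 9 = 5/3 = 1.67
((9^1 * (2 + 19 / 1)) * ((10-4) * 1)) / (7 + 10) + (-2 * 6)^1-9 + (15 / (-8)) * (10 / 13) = 39129/884 = 44.26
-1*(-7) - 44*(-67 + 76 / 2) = 1283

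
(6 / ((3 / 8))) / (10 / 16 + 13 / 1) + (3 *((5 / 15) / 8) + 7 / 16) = 3029/1744 = 1.74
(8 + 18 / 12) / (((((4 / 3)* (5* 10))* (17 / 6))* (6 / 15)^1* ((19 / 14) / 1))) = 63/680 = 0.09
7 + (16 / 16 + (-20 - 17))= -29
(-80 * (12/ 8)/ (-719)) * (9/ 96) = 45/2876 = 0.02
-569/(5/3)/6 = -569/10 = -56.90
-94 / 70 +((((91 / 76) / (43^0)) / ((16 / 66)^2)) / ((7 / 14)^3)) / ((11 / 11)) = 3439889/21280 = 161.65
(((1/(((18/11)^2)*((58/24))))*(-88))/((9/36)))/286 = -1936/10179 = -0.19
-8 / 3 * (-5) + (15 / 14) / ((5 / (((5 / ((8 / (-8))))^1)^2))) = 18.69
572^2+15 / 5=327187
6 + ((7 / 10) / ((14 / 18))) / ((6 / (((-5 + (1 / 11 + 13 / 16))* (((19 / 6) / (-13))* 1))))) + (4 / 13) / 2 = 6.30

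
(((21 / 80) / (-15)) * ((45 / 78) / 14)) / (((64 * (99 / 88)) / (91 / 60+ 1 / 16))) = -379/23961600 = 0.00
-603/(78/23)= -4623/26 = -177.81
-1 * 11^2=-121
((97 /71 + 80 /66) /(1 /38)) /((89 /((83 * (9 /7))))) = 117.48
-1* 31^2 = -961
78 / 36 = 13/6 = 2.17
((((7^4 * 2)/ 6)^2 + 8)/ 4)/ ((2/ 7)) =40354111/72 = 560473.76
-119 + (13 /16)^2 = -30295/256 = -118.34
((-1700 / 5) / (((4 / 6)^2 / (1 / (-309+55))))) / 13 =765/3302 = 0.23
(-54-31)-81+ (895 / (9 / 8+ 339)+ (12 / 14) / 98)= -152464255/933303 = -163.36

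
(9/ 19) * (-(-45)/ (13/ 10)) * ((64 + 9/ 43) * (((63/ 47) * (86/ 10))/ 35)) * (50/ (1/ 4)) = 805107600/11609 = 69352.02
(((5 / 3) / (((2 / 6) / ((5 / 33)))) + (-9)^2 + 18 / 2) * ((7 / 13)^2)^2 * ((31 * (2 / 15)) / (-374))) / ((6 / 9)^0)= -44584169/528749793 = -0.08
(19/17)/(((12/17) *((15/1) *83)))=19/14940 = 0.00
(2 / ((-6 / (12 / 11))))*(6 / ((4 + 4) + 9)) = -24/187 = -0.13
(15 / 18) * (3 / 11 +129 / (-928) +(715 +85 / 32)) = 381625/638 = 598.16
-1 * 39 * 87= -3393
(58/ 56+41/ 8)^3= 41063625/175616 = 233.83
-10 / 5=-2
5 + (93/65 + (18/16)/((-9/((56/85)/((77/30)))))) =77776/12155 = 6.40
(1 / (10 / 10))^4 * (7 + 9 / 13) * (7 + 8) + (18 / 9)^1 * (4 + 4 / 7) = 11332/91 = 124.53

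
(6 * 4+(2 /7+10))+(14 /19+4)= 5190/133 = 39.02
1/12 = 0.08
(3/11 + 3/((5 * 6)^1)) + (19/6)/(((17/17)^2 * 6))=1783/1980 = 0.90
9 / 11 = 0.82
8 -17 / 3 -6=-11/3 = -3.67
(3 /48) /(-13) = -1/208 = 0.00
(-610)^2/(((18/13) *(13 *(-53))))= -186050/477 = -390.04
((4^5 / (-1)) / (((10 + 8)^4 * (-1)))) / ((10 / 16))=512/32805 = 0.02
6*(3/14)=9/7 = 1.29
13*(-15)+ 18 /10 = -966/5 = -193.20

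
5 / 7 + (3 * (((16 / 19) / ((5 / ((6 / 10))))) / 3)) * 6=4391/3325 = 1.32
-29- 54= -83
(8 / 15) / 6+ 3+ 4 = 319/45 = 7.09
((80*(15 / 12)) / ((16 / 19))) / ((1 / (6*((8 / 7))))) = 5700/7 = 814.29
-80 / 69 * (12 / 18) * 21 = -1120/69 = -16.23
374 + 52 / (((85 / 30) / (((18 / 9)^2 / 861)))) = 1825162/4879 = 374.09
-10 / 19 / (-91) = 10/1729 = 0.01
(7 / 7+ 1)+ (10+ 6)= 18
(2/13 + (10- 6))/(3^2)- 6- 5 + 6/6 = -9.54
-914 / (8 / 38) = -8683/2 = -4341.50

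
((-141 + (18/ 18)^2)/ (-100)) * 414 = 2898/5 = 579.60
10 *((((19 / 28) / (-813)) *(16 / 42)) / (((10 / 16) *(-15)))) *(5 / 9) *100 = 60800/3226797 = 0.02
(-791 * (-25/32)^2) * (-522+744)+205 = -54770665/512 = -106973.96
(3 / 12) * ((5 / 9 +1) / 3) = 7/54 = 0.13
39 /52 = 3/4 = 0.75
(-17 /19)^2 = 289/361 = 0.80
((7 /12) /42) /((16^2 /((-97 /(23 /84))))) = -679/35328 = -0.02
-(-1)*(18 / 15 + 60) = 306/5 = 61.20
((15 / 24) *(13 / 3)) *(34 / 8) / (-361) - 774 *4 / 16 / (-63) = 737369/242592 = 3.04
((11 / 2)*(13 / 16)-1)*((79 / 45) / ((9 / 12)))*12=2923/30 = 97.43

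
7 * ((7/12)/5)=49/60 = 0.82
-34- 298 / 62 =-1203/31 = -38.81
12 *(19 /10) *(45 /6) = 171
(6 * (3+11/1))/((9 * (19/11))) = 308/57 = 5.40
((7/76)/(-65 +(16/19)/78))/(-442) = 21/6549352 = 0.00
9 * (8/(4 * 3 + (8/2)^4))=0.27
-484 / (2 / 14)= -3388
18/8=9/4 = 2.25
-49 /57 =-0.86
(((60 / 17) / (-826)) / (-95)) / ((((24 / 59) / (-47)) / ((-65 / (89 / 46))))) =70265/402458 = 0.17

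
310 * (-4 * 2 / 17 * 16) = -39680/17 = -2334.12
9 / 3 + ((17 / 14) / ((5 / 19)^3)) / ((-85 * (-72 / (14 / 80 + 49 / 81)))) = 877276099/291600000 = 3.01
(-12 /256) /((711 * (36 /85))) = -85/546048 = 0.00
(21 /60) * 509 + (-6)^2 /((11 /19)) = 52873/220 = 240.33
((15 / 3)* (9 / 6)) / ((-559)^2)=15/624962 = 0.00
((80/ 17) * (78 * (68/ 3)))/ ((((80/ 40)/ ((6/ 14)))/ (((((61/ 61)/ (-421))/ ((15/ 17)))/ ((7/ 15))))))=-212160/20629 = -10.28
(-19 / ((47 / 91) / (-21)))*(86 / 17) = 3122574/799 = 3908.10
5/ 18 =0.28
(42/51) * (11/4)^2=847/136 = 6.23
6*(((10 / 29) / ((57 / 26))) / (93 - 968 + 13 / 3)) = -390/359803 = 0.00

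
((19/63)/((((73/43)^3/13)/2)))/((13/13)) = 39276458/24508071 = 1.60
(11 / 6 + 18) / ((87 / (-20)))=-1190/261 = -4.56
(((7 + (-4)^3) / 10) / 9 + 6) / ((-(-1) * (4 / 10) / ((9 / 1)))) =483/4 = 120.75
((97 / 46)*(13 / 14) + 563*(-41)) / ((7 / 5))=-16486.46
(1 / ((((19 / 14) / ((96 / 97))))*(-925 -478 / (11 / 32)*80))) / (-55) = 64/541427325 = 0.00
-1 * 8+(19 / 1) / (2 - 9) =-75/7 = -10.71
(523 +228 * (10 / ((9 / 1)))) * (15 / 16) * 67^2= 52274405/16 = 3267150.31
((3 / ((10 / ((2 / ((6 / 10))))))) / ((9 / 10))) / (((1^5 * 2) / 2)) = 10/9 = 1.11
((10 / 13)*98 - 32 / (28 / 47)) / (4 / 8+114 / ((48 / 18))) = 7888/15743 = 0.50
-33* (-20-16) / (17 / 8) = 9504/17 = 559.06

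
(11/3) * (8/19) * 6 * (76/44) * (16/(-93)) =-256/93 = -2.75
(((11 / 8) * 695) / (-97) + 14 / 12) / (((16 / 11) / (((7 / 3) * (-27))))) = 4670589/12416 = 376.18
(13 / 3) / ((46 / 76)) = 494/69 = 7.16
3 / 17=0.18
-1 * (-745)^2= -555025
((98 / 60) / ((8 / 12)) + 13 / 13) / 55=69/1100 = 0.06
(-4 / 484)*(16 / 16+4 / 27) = -31/3267 = -0.01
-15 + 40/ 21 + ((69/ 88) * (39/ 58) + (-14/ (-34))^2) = -384056705/30976176 = -12.40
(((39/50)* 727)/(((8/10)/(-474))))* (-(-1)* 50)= -33598305/2 = -16799152.50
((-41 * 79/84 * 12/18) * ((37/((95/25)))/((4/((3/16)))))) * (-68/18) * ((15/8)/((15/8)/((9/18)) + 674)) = 50933275/415368576 = 0.12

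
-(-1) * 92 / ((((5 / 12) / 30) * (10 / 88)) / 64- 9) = -18653184/1824763 = -10.22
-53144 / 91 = -584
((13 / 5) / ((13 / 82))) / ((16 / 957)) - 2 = 39157/40 = 978.92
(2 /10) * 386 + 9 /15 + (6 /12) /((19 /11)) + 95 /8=68373/760 = 89.96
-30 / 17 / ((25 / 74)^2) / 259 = -888/14875 = -0.06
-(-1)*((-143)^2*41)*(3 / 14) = 2515227/14 = 179659.07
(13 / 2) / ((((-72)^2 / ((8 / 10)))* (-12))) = -13/155520 = 0.00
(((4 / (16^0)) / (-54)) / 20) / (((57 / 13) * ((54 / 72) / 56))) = -1456/23085 = -0.06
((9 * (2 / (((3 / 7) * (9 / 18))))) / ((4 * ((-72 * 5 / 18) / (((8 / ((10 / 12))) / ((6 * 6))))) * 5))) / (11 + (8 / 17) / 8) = -119/23500 = -0.01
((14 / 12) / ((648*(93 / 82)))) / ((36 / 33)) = 3157/2169504 = 0.00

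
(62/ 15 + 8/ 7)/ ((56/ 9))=831/980 = 0.85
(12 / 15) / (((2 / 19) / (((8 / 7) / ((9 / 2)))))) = 608/315 = 1.93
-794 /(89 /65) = -51610/89 = -579.89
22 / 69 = 0.32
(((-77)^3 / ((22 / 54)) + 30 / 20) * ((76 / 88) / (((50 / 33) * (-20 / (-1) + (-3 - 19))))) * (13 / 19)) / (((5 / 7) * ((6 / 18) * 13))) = 141193017/2000 = 70596.51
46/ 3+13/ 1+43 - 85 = -41/3 = -13.67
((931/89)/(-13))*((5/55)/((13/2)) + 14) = -1865724/165451 = -11.28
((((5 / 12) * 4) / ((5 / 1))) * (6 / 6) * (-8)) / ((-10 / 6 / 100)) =160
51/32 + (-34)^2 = 1157.59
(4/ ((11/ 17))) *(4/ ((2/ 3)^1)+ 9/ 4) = 51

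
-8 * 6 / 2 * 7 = -168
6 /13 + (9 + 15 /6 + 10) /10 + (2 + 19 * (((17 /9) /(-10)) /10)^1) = 4.25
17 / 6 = 2.83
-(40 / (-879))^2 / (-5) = 320/772641 = 0.00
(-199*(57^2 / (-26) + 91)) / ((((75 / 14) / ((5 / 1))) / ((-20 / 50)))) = -2460038/975 = -2523.12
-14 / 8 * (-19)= 133/4 = 33.25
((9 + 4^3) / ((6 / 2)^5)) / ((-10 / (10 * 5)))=-365/243 = -1.50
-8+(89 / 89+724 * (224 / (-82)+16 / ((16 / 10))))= 215465/41 = 5255.24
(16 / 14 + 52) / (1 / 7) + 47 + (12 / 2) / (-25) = 10469/25 = 418.76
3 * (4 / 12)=1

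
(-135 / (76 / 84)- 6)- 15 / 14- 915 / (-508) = -10437339/67564 = -154.48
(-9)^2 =81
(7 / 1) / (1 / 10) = 70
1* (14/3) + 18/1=68/3 = 22.67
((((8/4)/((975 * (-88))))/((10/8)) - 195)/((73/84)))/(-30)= 146396264/19573125 = 7.48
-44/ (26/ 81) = -1782/13 = -137.08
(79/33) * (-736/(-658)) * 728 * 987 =21164416/11 = 1924037.82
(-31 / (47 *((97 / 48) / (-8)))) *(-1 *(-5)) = 59520/4559 = 13.06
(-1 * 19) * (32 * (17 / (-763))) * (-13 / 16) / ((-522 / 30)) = 41990/66381 = 0.63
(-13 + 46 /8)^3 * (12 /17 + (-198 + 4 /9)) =367273951/4896 = 75015.10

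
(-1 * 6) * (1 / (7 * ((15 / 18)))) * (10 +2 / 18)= -52/5 = -10.40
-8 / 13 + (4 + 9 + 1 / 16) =2589/208 = 12.45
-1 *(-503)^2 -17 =-253026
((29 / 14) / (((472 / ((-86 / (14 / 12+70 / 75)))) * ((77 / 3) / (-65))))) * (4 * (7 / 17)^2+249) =495651325/4361588 = 113.64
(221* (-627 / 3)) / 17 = -2717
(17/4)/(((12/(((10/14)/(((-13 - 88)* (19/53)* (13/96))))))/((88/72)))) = -99110/1571661 = -0.06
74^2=5476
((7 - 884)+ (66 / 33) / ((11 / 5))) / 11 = -9637/121 = -79.64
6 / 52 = 3/26 = 0.12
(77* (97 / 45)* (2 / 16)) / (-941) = -7469/338760 = -0.02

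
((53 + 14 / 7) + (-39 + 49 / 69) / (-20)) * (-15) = -39271/46 = -853.72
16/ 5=3.20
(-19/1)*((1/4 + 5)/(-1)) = 399/4 = 99.75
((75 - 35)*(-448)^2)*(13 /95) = 20873216/19 = 1098590.32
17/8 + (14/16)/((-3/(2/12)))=299/144 = 2.08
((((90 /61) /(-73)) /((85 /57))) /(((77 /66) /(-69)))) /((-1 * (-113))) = 424764/59879491 = 0.01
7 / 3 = 2.33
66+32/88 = 730/11 = 66.36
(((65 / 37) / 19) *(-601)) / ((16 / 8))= -39065/1406 = -27.78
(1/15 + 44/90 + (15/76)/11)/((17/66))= 4315/1938 = 2.23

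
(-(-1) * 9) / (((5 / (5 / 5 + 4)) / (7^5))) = 151263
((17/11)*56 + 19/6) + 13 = 6779/66 = 102.71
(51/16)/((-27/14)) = -119/72 = -1.65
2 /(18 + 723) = 2/741 = 0.00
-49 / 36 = -1.36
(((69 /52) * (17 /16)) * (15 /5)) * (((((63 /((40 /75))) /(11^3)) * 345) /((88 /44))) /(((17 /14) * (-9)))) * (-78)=157470075/340736 = 462.15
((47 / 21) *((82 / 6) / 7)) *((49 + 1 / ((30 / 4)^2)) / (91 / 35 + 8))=21252883/1051785 = 20.21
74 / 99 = 0.75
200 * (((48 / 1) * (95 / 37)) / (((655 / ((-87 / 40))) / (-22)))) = 8727840/4847 = 1800.67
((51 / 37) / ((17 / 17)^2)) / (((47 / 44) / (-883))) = -1139.42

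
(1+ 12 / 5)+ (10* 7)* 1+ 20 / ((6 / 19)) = 2051/15 = 136.73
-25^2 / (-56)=625/56 = 11.16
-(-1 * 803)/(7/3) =2409/7 = 344.14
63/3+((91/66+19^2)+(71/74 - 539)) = -188842/1221 = -154.66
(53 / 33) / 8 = 53/264 = 0.20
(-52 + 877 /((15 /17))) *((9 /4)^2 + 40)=10187009/240 = 42445.87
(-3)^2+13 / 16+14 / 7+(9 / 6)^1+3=261/16 = 16.31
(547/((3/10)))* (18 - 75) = -103930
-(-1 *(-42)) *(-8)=336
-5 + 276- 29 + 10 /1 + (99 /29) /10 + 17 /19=1395331/5510 = 253.24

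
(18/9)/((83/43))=86/83 = 1.04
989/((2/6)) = 2967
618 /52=309/26 = 11.88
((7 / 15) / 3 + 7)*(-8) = -2576/45 = -57.24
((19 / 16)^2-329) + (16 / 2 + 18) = -77207/256 = -301.59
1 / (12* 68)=1/816 = 0.00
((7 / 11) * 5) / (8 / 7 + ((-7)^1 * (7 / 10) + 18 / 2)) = 2450/4037 = 0.61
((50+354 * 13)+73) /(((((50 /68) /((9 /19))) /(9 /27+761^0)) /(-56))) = -4318272/19 = -227277.47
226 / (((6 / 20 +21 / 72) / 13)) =352560/71 = 4965.63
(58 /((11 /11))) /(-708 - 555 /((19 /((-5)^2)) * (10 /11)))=-2204/57429 = -0.04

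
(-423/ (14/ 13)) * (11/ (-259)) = 60489/3626 = 16.68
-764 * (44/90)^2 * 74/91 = -27363424/184275 = -148.49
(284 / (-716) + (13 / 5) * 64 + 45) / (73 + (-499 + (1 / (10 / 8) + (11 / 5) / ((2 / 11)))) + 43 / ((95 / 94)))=-7176224/12602495 = -0.57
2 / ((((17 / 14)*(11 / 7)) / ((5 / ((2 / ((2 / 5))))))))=196/187 = 1.05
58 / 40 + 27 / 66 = 409/220 = 1.86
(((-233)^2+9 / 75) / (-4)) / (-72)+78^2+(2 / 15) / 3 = 3763529/600 = 6272.55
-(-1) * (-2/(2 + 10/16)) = -16/21 = -0.76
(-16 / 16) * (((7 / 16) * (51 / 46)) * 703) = -250971/736 = -340.99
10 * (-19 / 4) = -95/2 = -47.50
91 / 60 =1.52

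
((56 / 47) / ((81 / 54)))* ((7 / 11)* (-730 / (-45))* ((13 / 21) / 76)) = 53144/795663 = 0.07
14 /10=7/5 = 1.40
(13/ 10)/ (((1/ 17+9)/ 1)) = 221/1540 = 0.14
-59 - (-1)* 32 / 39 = -2269/39 = -58.18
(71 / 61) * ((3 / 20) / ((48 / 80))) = 71/244 = 0.29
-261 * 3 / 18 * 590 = -25665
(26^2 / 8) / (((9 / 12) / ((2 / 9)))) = 676/27 = 25.04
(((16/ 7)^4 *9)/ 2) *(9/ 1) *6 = 15925248/2401 = 6632.76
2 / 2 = 1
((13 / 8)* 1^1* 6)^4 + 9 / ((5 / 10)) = 2318049/256 = 9054.88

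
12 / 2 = 6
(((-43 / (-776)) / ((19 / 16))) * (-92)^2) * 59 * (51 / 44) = 547565784/20273 = 27009.61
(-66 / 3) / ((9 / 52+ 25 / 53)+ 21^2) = -0.05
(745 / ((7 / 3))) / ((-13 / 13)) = -2235/7 = -319.29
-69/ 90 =-23/30 = -0.77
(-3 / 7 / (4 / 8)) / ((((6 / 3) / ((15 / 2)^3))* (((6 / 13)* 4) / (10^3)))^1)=-5484375/56 = -97935.27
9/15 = 3/5 = 0.60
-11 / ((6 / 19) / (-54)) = 1881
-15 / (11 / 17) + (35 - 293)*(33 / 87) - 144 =-84549/319 = -265.04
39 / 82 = 0.48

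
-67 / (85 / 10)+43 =597/17 = 35.12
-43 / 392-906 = -355195/392 = -906.11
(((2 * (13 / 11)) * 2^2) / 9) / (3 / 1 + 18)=104/2079 = 0.05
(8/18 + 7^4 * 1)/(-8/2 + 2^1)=-21613/18 = -1200.72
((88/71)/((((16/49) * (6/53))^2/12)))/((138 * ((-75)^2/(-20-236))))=-296753996/82670625 = -3.59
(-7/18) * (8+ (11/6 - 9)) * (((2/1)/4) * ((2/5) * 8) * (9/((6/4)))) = -28/9 = -3.11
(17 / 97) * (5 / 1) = 85/97 = 0.88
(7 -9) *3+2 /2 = -5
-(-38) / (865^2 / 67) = 2546/748225 = 0.00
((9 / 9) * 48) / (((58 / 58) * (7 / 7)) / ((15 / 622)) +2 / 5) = 180/157 = 1.15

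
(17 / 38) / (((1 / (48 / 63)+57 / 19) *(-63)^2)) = 136/5203359 = 0.00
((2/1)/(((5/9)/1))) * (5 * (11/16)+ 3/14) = 3681/280 = 13.15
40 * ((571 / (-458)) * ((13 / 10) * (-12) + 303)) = -3282108/229 = -14332.35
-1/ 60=-0.02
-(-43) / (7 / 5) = 215/7 = 30.71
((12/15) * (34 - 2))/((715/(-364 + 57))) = -39296/3575 = -10.99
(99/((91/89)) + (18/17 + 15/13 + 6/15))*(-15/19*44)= -101527008/29393 = -3454.12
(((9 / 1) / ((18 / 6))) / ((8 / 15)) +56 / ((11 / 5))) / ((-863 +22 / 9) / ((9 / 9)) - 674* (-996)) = 24615/530991208 = 0.00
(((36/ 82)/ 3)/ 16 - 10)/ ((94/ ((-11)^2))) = -396517/30832 = -12.86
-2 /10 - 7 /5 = -8/5 = -1.60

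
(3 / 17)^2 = 9/289 = 0.03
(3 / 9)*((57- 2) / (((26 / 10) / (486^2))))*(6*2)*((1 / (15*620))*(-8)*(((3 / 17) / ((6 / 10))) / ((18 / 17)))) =-1924560/403 = -4775.58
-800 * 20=-16000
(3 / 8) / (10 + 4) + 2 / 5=239/560 = 0.43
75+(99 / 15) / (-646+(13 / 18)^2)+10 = 84.99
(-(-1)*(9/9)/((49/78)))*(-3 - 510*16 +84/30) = -3182478/245 = -12989.71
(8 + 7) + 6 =21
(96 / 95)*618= 59328/95 = 624.51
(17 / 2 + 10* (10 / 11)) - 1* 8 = 211/22 = 9.59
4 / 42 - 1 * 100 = -2098/21 = -99.90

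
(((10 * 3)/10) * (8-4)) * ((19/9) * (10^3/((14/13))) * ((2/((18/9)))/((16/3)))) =30875/7 = 4410.71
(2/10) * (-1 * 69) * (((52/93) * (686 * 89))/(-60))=18255146/2325 = 7851.68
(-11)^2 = 121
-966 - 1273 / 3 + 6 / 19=-79231/57 = -1390.02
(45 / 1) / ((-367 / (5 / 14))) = -225/5138 = -0.04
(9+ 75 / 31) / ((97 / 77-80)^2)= 699622/379853013 = 0.00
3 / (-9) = -1/3 = -0.33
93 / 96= 31/32 = 0.97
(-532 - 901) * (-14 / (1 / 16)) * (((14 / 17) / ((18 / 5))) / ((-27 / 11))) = -123581920/4131 = -29915.74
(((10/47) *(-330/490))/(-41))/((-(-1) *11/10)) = 300/94423 = 0.00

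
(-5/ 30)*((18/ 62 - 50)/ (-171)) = -1541/31806 = -0.05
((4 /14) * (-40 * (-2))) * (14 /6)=53.33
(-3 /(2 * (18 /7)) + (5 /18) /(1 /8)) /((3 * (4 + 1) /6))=59/90 = 0.66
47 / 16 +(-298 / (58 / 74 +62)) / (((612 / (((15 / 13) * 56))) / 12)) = -25267479/8214128 = -3.08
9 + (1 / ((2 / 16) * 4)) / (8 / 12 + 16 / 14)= 192/19 = 10.11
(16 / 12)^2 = 16/9 = 1.78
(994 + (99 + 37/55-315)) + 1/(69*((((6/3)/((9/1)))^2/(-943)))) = 110423/220 = 501.92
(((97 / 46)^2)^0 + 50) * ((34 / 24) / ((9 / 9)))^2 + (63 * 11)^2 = 23056865/48 = 480351.35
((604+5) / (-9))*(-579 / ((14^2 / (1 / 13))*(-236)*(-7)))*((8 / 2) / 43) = 5597/6464276 = 0.00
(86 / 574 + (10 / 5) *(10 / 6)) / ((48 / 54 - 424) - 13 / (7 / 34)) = -8997/1255994 = -0.01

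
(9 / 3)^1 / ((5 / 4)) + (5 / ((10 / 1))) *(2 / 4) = 53/20 = 2.65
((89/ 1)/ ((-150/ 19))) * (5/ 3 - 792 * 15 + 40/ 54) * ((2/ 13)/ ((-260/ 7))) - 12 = -775640143/1368900 = -566.62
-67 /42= -1.60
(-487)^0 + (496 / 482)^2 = 119585/58081 = 2.06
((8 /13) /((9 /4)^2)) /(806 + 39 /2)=256/1738503 = 0.00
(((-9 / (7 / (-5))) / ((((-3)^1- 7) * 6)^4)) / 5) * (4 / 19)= 1/47880000 = 0.00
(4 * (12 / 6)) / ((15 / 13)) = 104/15 = 6.93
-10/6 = -5/3 = -1.67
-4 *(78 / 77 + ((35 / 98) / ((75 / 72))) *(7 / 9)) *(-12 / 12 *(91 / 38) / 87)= 38428/272745 = 0.14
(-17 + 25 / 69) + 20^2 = 26452/69 = 383.36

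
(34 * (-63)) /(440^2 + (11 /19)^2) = -773262/69889721 = -0.01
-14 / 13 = -1.08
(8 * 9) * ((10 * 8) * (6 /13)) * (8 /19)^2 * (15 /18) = 1843200/4693 = 392.76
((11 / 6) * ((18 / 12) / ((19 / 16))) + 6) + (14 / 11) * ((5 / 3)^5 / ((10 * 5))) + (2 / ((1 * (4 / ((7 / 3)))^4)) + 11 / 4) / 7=412689715/45505152 = 9.07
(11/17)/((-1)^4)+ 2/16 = 105/136 = 0.77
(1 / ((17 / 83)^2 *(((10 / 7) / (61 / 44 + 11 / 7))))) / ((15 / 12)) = 6275879/158950 = 39.48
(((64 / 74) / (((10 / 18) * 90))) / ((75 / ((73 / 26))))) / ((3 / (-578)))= -337552/2705625 = -0.12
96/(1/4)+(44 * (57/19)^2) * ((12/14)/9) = 2952/7 = 421.71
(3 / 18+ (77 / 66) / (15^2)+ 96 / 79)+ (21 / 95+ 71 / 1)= 73564706/1013175 = 72.61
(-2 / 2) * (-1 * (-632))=-632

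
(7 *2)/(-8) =-7/4 = -1.75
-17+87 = 70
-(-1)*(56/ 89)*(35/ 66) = 0.33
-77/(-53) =77/53 = 1.45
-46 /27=-1.70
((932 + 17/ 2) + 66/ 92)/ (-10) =-10824/115 = -94.12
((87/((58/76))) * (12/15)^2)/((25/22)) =40128/625 = 64.20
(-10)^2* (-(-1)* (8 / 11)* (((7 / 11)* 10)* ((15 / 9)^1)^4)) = 35000000/9801 = 3571.06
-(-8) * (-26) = -208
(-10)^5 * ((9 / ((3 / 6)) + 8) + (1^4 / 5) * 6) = -2720000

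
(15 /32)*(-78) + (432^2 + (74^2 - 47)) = 3072263/16 = 192016.44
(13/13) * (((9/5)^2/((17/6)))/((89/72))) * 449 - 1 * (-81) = 18775233/37825 = 496.37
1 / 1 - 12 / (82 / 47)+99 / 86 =-16667/3526 = -4.73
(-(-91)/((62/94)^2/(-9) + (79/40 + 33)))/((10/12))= 86840208/27775079 = 3.13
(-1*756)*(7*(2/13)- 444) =4353048/13 = 334849.85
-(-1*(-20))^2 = -400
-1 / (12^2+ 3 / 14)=-14/2019 = -0.01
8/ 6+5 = 19/3 = 6.33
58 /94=29/47 = 0.62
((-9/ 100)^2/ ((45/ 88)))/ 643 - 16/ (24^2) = -2007593/72337500 = -0.03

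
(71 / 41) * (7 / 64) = 497/2624 = 0.19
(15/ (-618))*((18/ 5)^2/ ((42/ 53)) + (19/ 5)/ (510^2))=-148881373/375064200 = -0.40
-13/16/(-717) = 13/11472 = 0.00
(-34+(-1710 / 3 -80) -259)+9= -934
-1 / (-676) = 1/676 = 0.00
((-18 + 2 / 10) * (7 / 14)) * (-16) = 712/5 = 142.40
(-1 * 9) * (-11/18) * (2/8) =11/8 = 1.38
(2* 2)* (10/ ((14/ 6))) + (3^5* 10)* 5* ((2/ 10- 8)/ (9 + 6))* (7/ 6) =-7353.86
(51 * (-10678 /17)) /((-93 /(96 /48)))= 21356/31 = 688.90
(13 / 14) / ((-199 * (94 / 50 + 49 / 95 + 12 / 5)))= -6175/6346508 = 0.00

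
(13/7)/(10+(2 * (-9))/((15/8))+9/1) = 65/329 = 0.20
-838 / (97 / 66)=-55308/97 = -570.19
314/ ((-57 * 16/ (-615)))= 32185/152 = 211.74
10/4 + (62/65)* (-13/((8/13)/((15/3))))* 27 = -10871/4 = -2717.75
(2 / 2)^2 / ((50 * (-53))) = -1/2650 = 0.00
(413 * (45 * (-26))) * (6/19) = -2899260/19 = -152592.63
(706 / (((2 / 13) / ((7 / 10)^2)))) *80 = 899444/5 = 179888.80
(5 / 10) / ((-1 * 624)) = -1/1248 = 0.00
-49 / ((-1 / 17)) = 833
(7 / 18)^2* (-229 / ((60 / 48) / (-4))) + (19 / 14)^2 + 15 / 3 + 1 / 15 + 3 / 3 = 9425041/79380 = 118.73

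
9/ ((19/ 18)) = 162/19 = 8.53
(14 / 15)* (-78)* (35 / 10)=-1274/5 = -254.80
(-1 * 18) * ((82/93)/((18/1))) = -82/93 = -0.88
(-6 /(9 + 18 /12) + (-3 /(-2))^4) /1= 503/112 = 4.49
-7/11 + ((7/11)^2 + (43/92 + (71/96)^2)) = 0.78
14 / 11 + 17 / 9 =313/99 = 3.16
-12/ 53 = -0.23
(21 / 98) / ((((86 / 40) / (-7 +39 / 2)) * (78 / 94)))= 5875/3913 = 1.50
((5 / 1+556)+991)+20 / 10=1554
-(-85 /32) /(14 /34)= 1445/224 = 6.45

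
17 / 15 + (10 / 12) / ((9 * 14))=4309/3780 = 1.14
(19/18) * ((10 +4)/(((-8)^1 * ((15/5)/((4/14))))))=-19/108 = -0.18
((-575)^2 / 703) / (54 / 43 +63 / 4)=2274700/82251 = 27.66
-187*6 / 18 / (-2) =187/6 = 31.17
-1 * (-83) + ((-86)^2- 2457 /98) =104355/14 = 7453.93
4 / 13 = 0.31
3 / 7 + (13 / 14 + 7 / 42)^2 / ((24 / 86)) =25015/5292 = 4.73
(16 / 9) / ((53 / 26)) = 416/477 = 0.87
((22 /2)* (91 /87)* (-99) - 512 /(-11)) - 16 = -1108.52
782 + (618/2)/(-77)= 59905/77 = 777.99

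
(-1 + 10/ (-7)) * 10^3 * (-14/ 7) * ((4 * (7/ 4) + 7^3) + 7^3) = 3366000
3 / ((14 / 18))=27/7 = 3.86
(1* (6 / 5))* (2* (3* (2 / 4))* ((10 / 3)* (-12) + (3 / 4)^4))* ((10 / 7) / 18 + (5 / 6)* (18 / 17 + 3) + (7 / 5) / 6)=-201016133/380800 = -527.88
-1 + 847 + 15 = 861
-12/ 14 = -6/7 = -0.86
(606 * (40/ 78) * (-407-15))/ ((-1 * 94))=852440/611 = 1395.16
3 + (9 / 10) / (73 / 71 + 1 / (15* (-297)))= 2520213/650288 = 3.88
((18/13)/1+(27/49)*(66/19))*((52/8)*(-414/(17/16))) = -132228288/15827 = -8354.60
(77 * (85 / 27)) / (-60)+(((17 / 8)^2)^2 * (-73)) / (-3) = 163279475/331776 = 492.14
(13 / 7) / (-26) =-0.07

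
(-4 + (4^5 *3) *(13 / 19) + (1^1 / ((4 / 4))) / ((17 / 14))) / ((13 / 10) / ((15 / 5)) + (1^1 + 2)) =611.28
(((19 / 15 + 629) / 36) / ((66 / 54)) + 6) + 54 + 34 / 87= 74.72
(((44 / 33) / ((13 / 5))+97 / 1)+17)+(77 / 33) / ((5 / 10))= 4648/39 = 119.18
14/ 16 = 7/8 = 0.88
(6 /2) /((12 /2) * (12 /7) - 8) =21/16 = 1.31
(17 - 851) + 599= -235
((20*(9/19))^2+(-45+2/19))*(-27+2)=-404825/361 = -1121.40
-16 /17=-0.94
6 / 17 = 0.35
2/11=0.18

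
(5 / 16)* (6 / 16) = 15/128 = 0.12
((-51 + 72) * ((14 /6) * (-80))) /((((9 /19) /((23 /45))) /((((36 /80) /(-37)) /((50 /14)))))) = 599564/41625 = 14.40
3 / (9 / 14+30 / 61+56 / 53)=135786/99181 = 1.37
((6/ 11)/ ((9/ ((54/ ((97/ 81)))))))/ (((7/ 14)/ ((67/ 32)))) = 48843/4268 = 11.44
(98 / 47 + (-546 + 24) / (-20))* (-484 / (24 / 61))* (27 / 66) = -26666211/1880 = -14184.15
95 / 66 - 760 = -50065/66 = -758.56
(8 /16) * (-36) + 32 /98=-866/49 = -17.67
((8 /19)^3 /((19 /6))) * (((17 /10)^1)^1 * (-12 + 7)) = -26112/130321 = -0.20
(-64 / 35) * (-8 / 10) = 256/175 = 1.46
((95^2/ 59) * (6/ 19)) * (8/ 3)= 7600/59 = 128.81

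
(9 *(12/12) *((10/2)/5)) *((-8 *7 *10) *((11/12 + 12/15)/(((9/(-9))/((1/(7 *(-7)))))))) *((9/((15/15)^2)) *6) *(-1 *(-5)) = -333720/7 = -47674.29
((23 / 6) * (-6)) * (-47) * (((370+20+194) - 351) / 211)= 251873/211 = 1193.71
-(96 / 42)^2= -256/49 = -5.22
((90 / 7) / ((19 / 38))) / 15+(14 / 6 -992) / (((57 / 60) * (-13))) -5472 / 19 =-1069304/5187 = -206.15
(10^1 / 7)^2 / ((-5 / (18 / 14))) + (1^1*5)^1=1535/343 = 4.48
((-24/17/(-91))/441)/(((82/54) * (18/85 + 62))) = 45/120843359 = 0.00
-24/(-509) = 24/509 = 0.05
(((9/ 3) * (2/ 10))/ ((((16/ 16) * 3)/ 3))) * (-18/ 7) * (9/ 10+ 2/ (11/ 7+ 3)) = -2889/1400 = -2.06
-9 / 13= -0.69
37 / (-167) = -37/167 = -0.22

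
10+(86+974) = 1070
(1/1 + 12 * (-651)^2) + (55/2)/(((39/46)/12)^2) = 860399637/169 = 5091122.11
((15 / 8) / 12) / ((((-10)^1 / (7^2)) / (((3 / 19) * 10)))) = -735/608 = -1.21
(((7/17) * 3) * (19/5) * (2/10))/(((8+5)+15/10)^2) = 1596/357425 = 0.00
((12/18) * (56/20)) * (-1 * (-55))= 308/3 = 102.67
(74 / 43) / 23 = 74/989 = 0.07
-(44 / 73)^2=-1936/5329 = -0.36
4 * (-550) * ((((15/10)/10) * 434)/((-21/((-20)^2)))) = 2728000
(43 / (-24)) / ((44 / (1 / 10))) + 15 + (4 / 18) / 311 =15.00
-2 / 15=-0.13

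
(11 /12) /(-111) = -11/1332 = -0.01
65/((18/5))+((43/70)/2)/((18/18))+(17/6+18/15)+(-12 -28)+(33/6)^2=7967/630 = 12.65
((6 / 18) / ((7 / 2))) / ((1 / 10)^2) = 9.52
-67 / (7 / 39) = -2613/7 = -373.29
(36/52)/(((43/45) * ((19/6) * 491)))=2430/5214911 = 0.00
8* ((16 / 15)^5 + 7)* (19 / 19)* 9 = 50913608/84375 = 603.42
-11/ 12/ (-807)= 11/9684 = 0.00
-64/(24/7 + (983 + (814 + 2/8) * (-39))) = 1792/861541 = 0.00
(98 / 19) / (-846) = -49/8037 = -0.01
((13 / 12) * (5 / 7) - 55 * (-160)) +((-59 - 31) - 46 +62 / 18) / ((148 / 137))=20228582/2331 = 8678.07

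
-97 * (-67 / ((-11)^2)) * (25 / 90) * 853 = 12726.46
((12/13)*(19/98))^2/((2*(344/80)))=64980/17448067 = 0.00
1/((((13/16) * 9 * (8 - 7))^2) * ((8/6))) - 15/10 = -13561/9126 = -1.49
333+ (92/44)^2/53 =2136058/6413 = 333.08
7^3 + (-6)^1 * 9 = 289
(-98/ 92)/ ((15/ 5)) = -49/138 = -0.36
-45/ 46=-0.98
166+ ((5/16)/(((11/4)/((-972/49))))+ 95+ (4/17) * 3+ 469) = 6674803/9163 = 728.45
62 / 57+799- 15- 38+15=43439/57 = 762.09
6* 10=60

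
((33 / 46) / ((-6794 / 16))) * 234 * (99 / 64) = -382239/625048 = -0.61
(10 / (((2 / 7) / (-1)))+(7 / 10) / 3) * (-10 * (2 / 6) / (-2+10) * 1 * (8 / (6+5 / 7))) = 7301/423 = 17.26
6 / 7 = 0.86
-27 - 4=-31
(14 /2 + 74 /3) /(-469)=-95/1407 = -0.07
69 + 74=143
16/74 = 8/37 = 0.22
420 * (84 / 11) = 35280/11 = 3207.27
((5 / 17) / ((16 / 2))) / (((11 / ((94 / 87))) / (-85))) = -1175/3828 = -0.31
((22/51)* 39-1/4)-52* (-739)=2614231/68 = 38444.57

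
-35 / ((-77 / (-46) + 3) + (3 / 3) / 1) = -1610/261 = -6.17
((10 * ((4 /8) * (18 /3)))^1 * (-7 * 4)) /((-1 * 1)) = 840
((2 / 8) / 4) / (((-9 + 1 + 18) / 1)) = 1/160 = 0.01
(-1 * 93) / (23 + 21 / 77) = -1023/256 = -4.00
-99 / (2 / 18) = -891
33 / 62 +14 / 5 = 1033/310 = 3.33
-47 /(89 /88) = -4136/89 = -46.47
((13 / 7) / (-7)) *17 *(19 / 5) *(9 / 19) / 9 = -221/245 = -0.90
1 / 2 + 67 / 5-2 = 119/10 = 11.90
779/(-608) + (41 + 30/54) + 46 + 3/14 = 174361/2016 = 86.49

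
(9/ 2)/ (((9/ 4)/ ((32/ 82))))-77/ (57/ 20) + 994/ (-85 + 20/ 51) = -383050418/10084155 = -37.99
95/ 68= 1.40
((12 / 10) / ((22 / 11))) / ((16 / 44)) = 33/20 = 1.65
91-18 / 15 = 449/5 = 89.80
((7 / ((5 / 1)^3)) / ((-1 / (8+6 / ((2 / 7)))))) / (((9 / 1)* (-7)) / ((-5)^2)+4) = -203/185 = -1.10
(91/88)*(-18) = -819/44 = -18.61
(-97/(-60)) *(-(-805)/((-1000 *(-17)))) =0.08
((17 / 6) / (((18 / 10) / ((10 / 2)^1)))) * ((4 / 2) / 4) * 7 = 2975/108 = 27.55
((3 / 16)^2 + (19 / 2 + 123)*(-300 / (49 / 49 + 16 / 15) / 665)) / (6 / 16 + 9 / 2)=-10163631/1715168 = -5.93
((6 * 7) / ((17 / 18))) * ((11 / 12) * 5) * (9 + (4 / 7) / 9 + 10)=66055/17 = 3885.59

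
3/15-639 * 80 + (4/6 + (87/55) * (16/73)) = -51118.79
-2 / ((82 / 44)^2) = -968/1681 = -0.58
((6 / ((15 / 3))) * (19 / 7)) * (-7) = -114/5 = -22.80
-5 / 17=-0.29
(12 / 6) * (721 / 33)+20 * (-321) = -210418/33 = -6376.30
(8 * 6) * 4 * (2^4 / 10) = 1536/5 = 307.20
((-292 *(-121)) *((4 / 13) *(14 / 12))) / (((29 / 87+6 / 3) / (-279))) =-19715256/13 = -1516558.15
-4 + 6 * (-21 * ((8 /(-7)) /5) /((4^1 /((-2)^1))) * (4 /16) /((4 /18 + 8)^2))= -55489/13690 = -4.05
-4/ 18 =-2/9 = -0.22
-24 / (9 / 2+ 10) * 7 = -336/29 = -11.59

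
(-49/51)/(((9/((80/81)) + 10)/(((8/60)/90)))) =-784/10527165 = 0.00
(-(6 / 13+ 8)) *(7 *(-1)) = 770/13 = 59.23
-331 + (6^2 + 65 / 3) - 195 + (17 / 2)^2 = -396.08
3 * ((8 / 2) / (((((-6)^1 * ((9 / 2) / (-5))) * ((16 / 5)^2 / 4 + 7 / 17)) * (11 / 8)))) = 68000/125037 = 0.54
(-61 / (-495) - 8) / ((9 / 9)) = -7.88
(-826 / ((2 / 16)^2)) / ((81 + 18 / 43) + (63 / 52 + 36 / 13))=-16886272/27279 = -619.02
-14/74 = -0.19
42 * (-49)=-2058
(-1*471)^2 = 221841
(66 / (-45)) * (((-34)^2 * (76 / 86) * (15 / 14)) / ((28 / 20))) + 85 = -2236945/2107 = -1061.67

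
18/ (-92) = -9/46 = -0.20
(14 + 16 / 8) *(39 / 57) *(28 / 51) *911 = 5305664/969 = 5475.40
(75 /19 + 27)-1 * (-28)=1120/19 = 58.95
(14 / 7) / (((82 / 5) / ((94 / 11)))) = 470/451 = 1.04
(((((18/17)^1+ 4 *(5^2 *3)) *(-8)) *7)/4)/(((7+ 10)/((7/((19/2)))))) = -1003128/5491 = -182.69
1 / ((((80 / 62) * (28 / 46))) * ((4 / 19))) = 13547/2240 = 6.05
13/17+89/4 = 1565/68 = 23.01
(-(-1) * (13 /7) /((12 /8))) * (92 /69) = 1.65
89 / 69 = 1.29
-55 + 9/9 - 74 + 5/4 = -507/4 = -126.75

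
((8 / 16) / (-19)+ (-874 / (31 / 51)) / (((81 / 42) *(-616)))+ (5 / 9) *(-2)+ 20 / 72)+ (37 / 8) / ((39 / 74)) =27672575/3032172 = 9.13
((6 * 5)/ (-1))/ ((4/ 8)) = -60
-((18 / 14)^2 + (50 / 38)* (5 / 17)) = -32288/15827 = -2.04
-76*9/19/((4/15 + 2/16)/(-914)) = 3948480/47 = 84010.21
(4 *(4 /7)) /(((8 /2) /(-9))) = -36/7 = -5.14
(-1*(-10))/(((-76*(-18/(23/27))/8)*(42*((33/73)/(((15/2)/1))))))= 41975/2133054 = 0.02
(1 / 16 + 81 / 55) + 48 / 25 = 15203/4400 = 3.46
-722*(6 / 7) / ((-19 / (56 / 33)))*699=424992/11 = 38635.64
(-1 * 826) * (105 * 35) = -3035550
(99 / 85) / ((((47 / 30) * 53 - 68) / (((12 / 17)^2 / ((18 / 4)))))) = 1728/201433 = 0.01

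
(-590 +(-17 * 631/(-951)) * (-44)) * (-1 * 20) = 20661560/951 = 21726.14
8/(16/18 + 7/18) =144/23 = 6.26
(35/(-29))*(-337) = 11795/29 = 406.72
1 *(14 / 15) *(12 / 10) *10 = 56/5 = 11.20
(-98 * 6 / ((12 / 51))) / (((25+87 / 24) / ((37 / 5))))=-739704/1145 = -646.03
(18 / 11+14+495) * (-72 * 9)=-330892.36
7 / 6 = 1.17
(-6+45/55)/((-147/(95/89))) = 1805/47971 = 0.04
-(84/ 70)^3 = -1.73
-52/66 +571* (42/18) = 14647/11 = 1331.55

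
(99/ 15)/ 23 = 33/115 = 0.29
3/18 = 1/6 = 0.17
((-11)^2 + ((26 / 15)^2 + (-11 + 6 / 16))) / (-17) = -204083/30600 = -6.67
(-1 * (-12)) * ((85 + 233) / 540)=106/15 = 7.07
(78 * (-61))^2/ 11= 22638564/11 = 2058051.27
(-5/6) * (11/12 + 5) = -355/72 = -4.93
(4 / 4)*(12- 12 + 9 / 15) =3/5 = 0.60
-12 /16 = -3/4 = -0.75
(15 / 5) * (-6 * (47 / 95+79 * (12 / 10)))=-162954/95 = -1715.31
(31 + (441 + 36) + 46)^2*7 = 2148412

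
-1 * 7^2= -49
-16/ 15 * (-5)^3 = 400/3 = 133.33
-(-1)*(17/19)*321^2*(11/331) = 19268667/6289 = 3063.87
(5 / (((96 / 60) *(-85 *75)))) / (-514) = 1/1048560 = 0.00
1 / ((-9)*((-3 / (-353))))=-353/27 = -13.07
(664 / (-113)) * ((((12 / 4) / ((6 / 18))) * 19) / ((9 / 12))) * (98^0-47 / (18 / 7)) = 7847152/339 = 23147.94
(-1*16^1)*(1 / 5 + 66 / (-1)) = 5264/5 = 1052.80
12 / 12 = 1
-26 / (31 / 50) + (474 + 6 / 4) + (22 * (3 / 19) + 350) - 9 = 916529/1178 = 778.04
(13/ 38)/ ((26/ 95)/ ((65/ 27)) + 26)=325/24808 = 0.01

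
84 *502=42168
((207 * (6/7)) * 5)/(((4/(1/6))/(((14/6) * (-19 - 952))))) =-334995/4 = -83748.75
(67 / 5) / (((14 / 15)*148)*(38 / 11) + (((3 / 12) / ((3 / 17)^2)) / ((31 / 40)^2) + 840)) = 6374313/632937688 = 0.01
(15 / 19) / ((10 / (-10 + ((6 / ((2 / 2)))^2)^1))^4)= 85683/2375 = 36.08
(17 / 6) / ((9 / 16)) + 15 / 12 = 679/108 = 6.29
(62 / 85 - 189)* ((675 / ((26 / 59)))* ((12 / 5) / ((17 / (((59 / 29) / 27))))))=-25710666/8381 = -3067.73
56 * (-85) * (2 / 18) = -4760/9 = -528.89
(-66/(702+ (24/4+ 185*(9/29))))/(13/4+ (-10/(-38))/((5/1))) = -48488/1857149 = -0.03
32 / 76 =8/19 = 0.42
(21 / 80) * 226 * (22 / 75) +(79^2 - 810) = 2724201/500 = 5448.40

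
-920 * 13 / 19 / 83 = -11960/1577 = -7.58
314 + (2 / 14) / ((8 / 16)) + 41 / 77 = 3463/11 = 314.82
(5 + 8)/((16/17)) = 221/16 = 13.81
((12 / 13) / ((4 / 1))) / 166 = 3/2158 = 0.00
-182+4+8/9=-1594/9 = -177.11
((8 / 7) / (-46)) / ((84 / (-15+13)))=2/3381 = 0.00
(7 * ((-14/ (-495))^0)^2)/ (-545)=-0.01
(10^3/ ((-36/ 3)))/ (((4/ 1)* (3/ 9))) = -125/2 = -62.50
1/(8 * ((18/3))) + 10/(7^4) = 0.02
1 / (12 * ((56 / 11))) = 11/672 = 0.02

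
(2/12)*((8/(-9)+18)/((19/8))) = 616/513 = 1.20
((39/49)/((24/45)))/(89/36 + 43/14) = 5265/19558 = 0.27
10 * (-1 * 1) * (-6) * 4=240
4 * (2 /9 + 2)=80/9 = 8.89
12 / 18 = 2/3 = 0.67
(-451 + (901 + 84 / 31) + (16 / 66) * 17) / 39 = 467338/39897 = 11.71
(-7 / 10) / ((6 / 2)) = -7/30 = -0.23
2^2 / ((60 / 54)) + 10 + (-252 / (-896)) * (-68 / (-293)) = 160157/11720 = 13.67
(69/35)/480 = 23/5600 = 0.00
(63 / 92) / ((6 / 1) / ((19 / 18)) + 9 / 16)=532/4853 = 0.11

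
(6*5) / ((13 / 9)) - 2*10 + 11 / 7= 213/91 = 2.34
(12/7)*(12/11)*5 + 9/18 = 1517/154 = 9.85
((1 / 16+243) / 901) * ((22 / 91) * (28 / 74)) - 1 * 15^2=-390000121/1733524 = -224.98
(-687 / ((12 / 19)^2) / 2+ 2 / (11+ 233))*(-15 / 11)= 25213805/21472 = 1174.26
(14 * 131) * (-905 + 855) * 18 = -1650600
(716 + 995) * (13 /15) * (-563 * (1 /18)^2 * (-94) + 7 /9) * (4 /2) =591374641/1215 = 486728.10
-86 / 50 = -43/25 = -1.72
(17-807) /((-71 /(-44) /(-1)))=34760/71 = 489.58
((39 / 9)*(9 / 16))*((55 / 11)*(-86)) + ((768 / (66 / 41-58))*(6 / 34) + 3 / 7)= -288911871/275128 = -1050.10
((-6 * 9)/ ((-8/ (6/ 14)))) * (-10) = -405/14 = -28.93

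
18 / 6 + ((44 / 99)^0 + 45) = 49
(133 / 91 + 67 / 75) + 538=526846/975 = 540.35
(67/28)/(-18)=-67/504 = -0.13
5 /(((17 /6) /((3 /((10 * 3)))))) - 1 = -14/17 = -0.82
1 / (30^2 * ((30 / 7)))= 7/27000 = 0.00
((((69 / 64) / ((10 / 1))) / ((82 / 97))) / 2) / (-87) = -2231/3043840 = 0.00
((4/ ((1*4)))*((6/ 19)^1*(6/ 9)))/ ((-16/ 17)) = -17/76 = -0.22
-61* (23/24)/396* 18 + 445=233557/528 = 442.34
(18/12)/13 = 3/26 = 0.12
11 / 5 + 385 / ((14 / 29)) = 7997/10 = 799.70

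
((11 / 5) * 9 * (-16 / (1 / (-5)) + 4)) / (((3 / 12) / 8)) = 53222.40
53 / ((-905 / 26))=-1378/905 = -1.52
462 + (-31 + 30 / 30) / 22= 5067/11 = 460.64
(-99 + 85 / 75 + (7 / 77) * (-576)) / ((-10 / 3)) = 45.07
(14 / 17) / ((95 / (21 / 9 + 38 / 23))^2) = 42350/29218257 = 0.00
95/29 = 3.28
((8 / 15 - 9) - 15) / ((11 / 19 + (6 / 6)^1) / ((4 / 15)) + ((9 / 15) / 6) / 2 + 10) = -26752/18207 = -1.47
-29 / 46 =-0.63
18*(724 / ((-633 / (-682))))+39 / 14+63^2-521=51670133/2954 = 17491.58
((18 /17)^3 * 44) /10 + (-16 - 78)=-2180806/24565 = -88.78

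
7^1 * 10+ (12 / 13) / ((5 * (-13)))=59138/845 = 69.99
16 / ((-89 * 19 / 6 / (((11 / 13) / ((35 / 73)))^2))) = -61901664/350079275 = -0.18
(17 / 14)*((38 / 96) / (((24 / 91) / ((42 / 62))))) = 29393/23808 = 1.23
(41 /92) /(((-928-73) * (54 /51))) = -697/1657656 = 0.00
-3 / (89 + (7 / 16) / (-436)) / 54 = -3488/5587713 = 0.00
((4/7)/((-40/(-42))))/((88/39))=117/440 = 0.27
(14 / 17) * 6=84/17 = 4.94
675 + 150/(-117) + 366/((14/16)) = 298117/273 = 1092.00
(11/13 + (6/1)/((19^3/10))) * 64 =4878656/89167 = 54.71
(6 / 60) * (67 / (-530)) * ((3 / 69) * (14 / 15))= -469/914250 = 0.00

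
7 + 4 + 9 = 20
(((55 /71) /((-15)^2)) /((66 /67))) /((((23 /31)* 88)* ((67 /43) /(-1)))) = -1333/38800080 = 0.00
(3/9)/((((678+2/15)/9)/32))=360/2543 = 0.14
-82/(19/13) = -1066/19 = -56.11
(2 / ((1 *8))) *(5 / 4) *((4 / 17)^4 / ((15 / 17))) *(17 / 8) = 2/867 = 0.00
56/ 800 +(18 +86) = 10407/100 = 104.07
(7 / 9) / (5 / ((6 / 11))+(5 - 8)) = 14/111 = 0.13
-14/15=-0.93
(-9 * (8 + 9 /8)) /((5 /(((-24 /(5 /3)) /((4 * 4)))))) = 5913/400 = 14.78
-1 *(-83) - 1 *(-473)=556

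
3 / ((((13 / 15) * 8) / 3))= 135/104 = 1.30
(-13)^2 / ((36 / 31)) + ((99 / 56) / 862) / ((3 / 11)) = 145.54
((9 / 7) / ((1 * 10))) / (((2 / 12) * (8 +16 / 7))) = 3/40 = 0.08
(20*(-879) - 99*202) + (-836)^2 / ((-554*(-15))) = -155787142/4155 = -37493.90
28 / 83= 0.34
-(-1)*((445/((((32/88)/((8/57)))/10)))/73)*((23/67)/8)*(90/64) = 8443875/5947456 = 1.42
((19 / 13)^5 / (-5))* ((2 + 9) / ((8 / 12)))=-81711267/3712930 = -22.01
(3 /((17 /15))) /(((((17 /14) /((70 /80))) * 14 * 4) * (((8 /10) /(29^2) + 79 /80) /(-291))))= -385451325/38438734 = -10.03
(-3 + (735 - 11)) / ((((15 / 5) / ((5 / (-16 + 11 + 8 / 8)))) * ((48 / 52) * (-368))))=0.88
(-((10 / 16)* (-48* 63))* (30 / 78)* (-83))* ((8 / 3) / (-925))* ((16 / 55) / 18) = 74368/26455 = 2.81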